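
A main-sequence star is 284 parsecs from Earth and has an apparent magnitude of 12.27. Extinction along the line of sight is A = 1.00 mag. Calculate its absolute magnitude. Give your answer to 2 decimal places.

5 log₁₀(d/10 pc) = 5 log₁₀(284.0) − 5 = 7.267
M = m − 5 log₁₀(d/10) − A = 12.27 − 7.267 − 1.00 = 4.003

M ≈ 4.00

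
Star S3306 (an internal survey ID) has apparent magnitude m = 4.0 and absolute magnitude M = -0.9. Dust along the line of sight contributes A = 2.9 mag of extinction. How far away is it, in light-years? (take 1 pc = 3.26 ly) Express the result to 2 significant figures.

m − M = 5 log₁₀(d/10 pc) + A  ⇒  4.0 − (-0.9) − 2.9 = 5 log₁₀(d/10)
2.000 = 5 log₁₀(d/10)
log₁₀ d = (m − M − A)/5 + 1 = 1.4000
d = 10^1.4000 = 25.12 pc
= 81.89 ly

d ≈ 82 ly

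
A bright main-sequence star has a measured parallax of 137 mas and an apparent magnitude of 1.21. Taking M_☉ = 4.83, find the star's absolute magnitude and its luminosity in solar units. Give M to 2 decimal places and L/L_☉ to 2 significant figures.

M ≈ 1.89; L/L_☉ ≈ 15

d = 1/p = 1000/137 mas = 7.299 pc
M = m − 5 log₁₀ d + 5 = 1.21 − 5·0.8633 + 5 = 1.894
M − M_☉ = 1.894 − 4.83 = -2.936
L/L_☉ = 10^(−0.4 × -2.936) = 14.95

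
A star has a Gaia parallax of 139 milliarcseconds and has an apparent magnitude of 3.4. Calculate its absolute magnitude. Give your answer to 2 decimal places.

M ≈ 4.12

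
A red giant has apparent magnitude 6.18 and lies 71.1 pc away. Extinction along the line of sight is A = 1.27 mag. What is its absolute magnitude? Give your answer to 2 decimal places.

5 log₁₀(d/10 pc) = 5 log₁₀(71.10) − 5 = 4.259
M = m − 5 log₁₀(d/10) − A = 6.18 − 4.259 − 1.27 = 0.651

M ≈ 0.65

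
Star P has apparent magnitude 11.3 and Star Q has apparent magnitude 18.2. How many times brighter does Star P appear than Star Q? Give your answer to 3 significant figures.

575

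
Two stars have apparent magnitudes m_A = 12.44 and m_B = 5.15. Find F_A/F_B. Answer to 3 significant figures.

Δm = 12.44 − (5.15) = 7.29
Flux ratio = 10^(−0.4 Δm) = 10^(−0.4 × 7.29) = 10^-2.916 = 1.213×10^-3

F_A/F_B ≈ 1.21×10^-3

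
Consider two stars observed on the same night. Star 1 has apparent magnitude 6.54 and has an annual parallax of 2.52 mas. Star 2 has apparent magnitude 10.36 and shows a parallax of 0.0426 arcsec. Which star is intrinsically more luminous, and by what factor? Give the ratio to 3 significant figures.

Star 1: p = 2.52 mas = 2.52×10^-3″ → d = 1/p = 396.8 pc
Star 1: M = m − 5 log₁₀ d + 5 = 6.54 − 5·2.5986 + 5 = -1.453
Star 2: d = 1/p = 1/0.0426″ = 23.47 pc
Star 2: M = m − 5 log₁₀ d + 5 = 10.36 − 5·1.3706 + 5 = 8.507
ΔM = M_1 − M_2 = -1.453 − (8.507) = -9.960; smaller M is more luminous → Star 1.
L ratio = 10^(0.4 |ΔM|) = 10^3.984 = 9639

Star 1 is more luminous, by a factor of 9640.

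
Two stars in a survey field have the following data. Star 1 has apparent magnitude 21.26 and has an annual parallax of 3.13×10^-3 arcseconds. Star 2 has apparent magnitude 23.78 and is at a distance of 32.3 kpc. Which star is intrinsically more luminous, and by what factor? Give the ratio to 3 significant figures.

Star 1: d = 1/p = 1/3.13×10^-3″ = 319.5 pc
Star 1: M = m − 5 log₁₀ d + 5 = 21.26 − 5·2.5045 + 5 = 13.738
Star 2: d = 32.3 kpc = 32300 pc
Star 2: M = m − 5 log₁₀ d + 5 = 23.78 − 5·4.5092 + 5 = 6.234
ΔM = M_1 − M_2 = 13.738 − (6.234) = 7.504; smaller M is more luminous → Star 2.
L ratio = 10^(0.4 |ΔM|) = 10^3.001 = 1003

Star 2 is more luminous, by a factor of 1000.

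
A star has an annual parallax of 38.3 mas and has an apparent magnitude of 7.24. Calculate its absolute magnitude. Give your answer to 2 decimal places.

p = 38.3 mas = 0.0383″ → d = 1/p = 26.11 pc
5 log₁₀(d/10 pc) = 5 log₁₀(26.11) − 5 = 2.084
M = m − 5 log₁₀(d/10) = 7.24 − 2.084 = 5.156

M ≈ 5.16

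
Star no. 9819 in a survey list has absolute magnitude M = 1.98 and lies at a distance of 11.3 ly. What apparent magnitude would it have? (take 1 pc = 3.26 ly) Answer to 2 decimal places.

m ≈ -0.32

d = 11.3 ly / 3.26 = 3.466 pc
m = M + 5 log₁₀ d − 5 = 1.98 + 5·0.5399 − 5 = -0.321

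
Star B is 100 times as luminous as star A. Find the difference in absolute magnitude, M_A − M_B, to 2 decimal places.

M_A − M_B ≈ 5.00

Pogson: ΔM = −2.5 log₁₀(ratio) = −2.5 log₁₀(100) = −2.5 × 2.0000 = -5.000
Star B is brighter so has the smaller magnitude: M_A − M_B is positive.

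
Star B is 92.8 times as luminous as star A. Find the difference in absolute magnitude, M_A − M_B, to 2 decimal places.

M_A − M_B ≈ 4.92

Pogson: ΔM = −2.5 log₁₀(ratio) = −2.5 log₁₀(92.8) = −2.5 × 1.9675 = -4.919
Star B is brighter so has the smaller magnitude: M_A − M_B is positive.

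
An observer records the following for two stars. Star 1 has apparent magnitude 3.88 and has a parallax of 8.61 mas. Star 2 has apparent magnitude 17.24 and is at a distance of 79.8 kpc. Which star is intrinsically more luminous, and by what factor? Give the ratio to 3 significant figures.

Star 1: p = 8.61 mas = 8.61×10^-3″ → d = 1/p = 116.1 pc
Star 1: M = m − 5 log₁₀ d + 5 = 3.88 − 5·2.0650 + 5 = -1.445
Star 2: d = 79.8 kpc = 79800 pc
Star 2: M = m − 5 log₁₀ d + 5 = 17.24 − 5·4.9020 + 5 = -2.270
ΔM = M_1 − M_2 = -1.445 − (-2.270) = 0.825; smaller M is more luminous → Star 2.
L ratio = 10^(0.4 |ΔM|) = 10^0.330 = 2.138

Star 2 is more luminous, by a factor of 2.14.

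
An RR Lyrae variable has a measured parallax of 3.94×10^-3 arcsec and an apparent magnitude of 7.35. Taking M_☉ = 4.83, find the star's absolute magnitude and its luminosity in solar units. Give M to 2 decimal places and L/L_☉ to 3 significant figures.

M ≈ 0.33; L/L_☉ ≈ 63.2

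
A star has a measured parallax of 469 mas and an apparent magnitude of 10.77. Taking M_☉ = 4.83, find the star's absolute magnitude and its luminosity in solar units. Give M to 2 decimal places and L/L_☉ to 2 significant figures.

M ≈ 14.13; L/L_☉ ≈ 1.9×10^-4

d = 1/p = 1000/469 mas = 2.132 pc
M = m − 5 log₁₀ d + 5 = 10.77 − 5·0.3288 + 5 = 14.126
M − M_☉ = 14.126 − 4.83 = 9.296
L/L_☉ = 10^(−0.4 × 9.296) = 1.913×10^-4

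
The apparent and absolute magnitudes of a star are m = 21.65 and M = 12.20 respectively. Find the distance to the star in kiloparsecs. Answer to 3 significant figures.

d ≈ 0.776 kpc

Distance modulus: m − M = 21.65 − (12.20) = 9.450
m − M = 5 log₁₀ d − 5
log₁₀ d = (m − M)/5 + 1 = 2.8900
d = 10^2.8900 = 776.2 pc
= 0.7762 kpc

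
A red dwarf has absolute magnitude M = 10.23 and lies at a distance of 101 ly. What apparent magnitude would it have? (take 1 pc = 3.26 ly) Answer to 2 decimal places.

m ≈ 12.69

d = 101 ly / 3.26 = 30.98 pc
m = M + 5 log₁₀ d − 5 = 10.23 + 5·1.4911 − 5 = 12.686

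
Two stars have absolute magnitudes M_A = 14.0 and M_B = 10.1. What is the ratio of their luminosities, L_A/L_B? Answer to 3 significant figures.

L_A/L_B ≈ 0.0275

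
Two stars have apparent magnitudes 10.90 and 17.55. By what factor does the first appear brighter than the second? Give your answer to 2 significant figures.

460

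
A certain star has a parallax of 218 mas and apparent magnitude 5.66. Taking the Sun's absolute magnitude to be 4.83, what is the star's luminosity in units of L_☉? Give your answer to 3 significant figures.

L/L_☉ ≈ 0.0980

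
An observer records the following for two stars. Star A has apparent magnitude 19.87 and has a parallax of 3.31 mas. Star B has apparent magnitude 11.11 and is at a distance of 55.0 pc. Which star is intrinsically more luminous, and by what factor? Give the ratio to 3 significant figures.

Star B is more luminous, by a factor of 106.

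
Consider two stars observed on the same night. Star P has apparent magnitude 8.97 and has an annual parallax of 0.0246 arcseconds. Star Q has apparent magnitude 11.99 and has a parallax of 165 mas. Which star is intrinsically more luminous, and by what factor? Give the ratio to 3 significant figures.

Star P: d = 1/p = 1/0.0246″ = 40.65 pc
Star P: M = m − 5 log₁₀ d + 5 = 8.97 − 5·1.6091 + 5 = 5.925
Star Q: p = 165 mas = 0.165″ → d = 1/p = 6.061 pc
Star Q: M = m − 5 log₁₀ d + 5 = 11.99 − 5·0.7825 + 5 = 13.077
ΔM = M_P − M_Q = 5.925 − (13.077) = -7.153; smaller M is more luminous → Star P.
L ratio = 10^(0.4 |ΔM|) = 10^2.861 = 726.3

Star P is more luminous, by a factor of 726.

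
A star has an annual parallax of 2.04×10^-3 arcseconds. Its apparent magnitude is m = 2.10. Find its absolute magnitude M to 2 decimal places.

M ≈ -6.35

d = 1/p = 1/2.04×10^-3″ = 490.2 pc
5 log₁₀(d/10 pc) = 5 log₁₀(490.2) − 5 = 8.452
M = m − 5 log₁₀(d/10) = 2.10 − 8.452 = -6.352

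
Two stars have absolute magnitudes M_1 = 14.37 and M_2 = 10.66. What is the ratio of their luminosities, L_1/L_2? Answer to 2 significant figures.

L_1/L_2 ≈ 0.033

ΔM = M_1 − M_2 = 3.71
L_1/L_2 = 10^(−0.4 ΔM) = 10^-1.484 = 0.03281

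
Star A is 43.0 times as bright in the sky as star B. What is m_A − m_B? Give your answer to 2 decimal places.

m_A − m_B ≈ -4.08

Pogson: Δm = −2.5 log₁₀(ratio) = −2.5 log₁₀(43.0) = −2.5 × 1.6335 = -4.084
Star A is brighter, so it has the smaller magnitude: the difference is negative.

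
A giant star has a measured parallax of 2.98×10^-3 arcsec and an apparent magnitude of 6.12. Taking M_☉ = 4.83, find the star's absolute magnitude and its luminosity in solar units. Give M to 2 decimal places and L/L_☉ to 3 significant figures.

M ≈ -1.51; L/L_☉ ≈ 343

d = 1/p = 1/2.98×10^-3″ = 335.6 pc
M = m − 5 log₁₀ d + 5 = 6.12 − 5·2.5258 + 5 = -1.509
M − M_☉ = -1.509 − 4.83 = -6.339
L/L_☉ = 10^(−0.4 × -6.339) = 343.2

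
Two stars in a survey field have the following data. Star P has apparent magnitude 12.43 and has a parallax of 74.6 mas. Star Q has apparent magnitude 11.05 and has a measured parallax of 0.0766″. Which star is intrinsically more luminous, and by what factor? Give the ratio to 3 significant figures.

Star Q is more luminous, by a factor of 3.38.

Star P: p = 74.6 mas = 0.0746″ → d = 1/p = 13.40 pc
Star P: M = m − 5 log₁₀ d + 5 = 12.43 − 5·1.1273 + 5 = 11.794
Star Q: d = 1/p = 1/0.0766″ = 13.05 pc
Star Q: M = m − 5 log₁₀ d + 5 = 11.05 − 5·1.1158 + 5 = 10.471
ΔM = M_P − M_Q = 11.794 − (10.471) = 1.323; smaller M is more luminous → Star Q.
L ratio = 10^(0.4 |ΔM|) = 10^0.529 = 3.381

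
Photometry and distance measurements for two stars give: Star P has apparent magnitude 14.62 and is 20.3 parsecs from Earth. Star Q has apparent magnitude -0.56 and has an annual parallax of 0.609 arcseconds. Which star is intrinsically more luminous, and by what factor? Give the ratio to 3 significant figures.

Star Q is more luminous, by a factor of 7720.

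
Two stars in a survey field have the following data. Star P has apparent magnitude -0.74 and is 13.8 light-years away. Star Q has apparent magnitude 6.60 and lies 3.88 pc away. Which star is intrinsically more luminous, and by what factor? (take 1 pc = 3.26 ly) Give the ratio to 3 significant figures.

Star P: d = 13.8 ly / 3.26 = 4.233 pc
Star P: M = m − 5 log₁₀ d + 5 = -0.74 − 5·0.6267 + 5 = 1.127
Star Q: M = m − 5 log₁₀ d + 5 = 6.60 − 5·0.5888 + 5 = 8.656
ΔM = M_P − M_Q = 1.127 − (8.656) = -7.529; smaller M is more luminous → Star P.
L ratio = 10^(0.4 |ΔM|) = 10^3.012 = 1027

Star P is more luminous, by a factor of 1030.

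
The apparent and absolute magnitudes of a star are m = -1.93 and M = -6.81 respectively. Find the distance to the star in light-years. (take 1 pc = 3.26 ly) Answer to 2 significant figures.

d ≈ 310 ly

μ = m − M = 4.880
m − M = 5 log₁₀ d − 5
log₁₀ d = (m − M)/5 + 1 = 1.9760
d = 10^1.9760 = 94.62 pc
= 308.5 ly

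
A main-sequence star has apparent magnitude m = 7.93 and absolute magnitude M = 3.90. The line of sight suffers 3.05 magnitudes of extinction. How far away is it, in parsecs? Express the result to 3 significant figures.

d ≈ 15.7 pc

m − M = 5 log₁₀(d/10 pc) + A  ⇒  7.93 − (3.90) − 3.05 = 5 log₁₀(d/10)
0.980 = 5 log₁₀(d/10)
log₁₀ d = (m − M − A)/5 + 1 = 1.1960
d = 10^1.1960 = 15.70 pc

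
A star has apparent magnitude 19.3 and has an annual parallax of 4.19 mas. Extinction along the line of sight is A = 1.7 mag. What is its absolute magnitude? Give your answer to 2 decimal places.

M ≈ 10.71

p = 4.19 mas = 4.19×10^-3″ → d = 1/p = 238.7 pc
5 log₁₀(d/10 pc) = 5 log₁₀(238.7) − 5 = 6.889
M = m − 5 log₁₀(d/10) − A = 19.3 − 6.889 − 1.7 = 10.711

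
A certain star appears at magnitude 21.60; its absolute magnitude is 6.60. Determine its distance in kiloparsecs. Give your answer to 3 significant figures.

Distance modulus: m − M = 21.60 − (6.60) = 15.000
m − M = 5 log₁₀ d − 5
log₁₀ d = (m − M)/5 + 1 = 4.0000
d = 10^4.0000 = 10000 pc
= 10.00 kpc

d ≈ 10.0 kpc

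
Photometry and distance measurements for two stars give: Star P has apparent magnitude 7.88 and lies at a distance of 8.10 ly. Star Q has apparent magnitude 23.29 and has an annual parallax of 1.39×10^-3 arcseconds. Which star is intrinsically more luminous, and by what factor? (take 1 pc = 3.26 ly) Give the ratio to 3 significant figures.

Star P: d = 8.10 ly / 3.26 = 2.485 pc
Star P: M = m − 5 log₁₀ d + 5 = 7.88 − 5·0.3953 + 5 = 10.904
Star Q: d = 1/p = 1/1.39×10^-3″ = 719.4 pc
Star Q: M = m − 5 log₁₀ d + 5 = 23.29 − 5·2.8570 + 5 = 14.005
ΔM = M_P − M_Q = 10.904 − (14.005) = -3.101; smaller M is more luminous → Star P.
L ratio = 10^(0.4 |ΔM|) = 10^1.241 = 17.40

Star P is more luminous, by a factor of 17.4.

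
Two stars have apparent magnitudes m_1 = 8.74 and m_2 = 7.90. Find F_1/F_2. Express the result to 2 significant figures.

Δm = 8.74 − (7.90) = 0.84
Flux ratio = 10^(−0.4 Δm) = 10^(−0.4 × 0.84) = 10^-0.336 = 0.4613

F_1/F_2 ≈ 0.46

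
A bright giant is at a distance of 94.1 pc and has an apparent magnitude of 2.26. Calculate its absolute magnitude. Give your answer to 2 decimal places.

5 log₁₀(d/10 pc) = 5 log₁₀(94.10) − 5 = 4.868
M = m − 5 log₁₀(d/10) = 2.26 − 4.868 = -2.608

M ≈ -2.61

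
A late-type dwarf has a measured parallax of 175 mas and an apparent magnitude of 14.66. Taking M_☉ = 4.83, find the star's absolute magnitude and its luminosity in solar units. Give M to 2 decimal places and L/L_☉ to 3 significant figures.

d = 1/p = 1000/175 mas = 5.714 pc
M = m − 5 log₁₀ d + 5 = 14.66 − 5·0.7570 + 5 = 15.875
M − M_☉ = 15.875 − 4.83 = 11.045
L/L_☉ = 10^(−0.4 × 11.045) = 3.819×10^-5

M ≈ 15.88; L/L_☉ ≈ 3.82×10^-5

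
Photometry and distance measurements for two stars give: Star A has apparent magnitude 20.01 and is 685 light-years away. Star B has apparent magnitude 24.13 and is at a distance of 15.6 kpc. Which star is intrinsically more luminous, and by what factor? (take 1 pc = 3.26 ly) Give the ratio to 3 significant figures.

Star A: d = 685 ly / 3.26 = 210.1 pc
Star A: M = m − 5 log₁₀ d + 5 = 20.01 − 5·2.3225 + 5 = 13.398
Star B: d = 15.6 kpc = 15600 pc
Star B: M = m − 5 log₁₀ d + 5 = 24.13 − 5·4.1931 + 5 = 8.164
ΔM = M_A − M_B = 13.398 − (8.164) = 5.233; smaller M is more luminous → Star B.
L ratio = 10^(0.4 |ΔM|) = 10^2.093 = 124.0

Star B is more luminous, by a factor of 124.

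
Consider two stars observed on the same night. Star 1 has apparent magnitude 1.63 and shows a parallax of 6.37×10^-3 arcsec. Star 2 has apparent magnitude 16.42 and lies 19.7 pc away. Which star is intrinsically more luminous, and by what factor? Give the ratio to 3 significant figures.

Star 1: d = 1/p = 1/6.37×10^-3″ = 157.0 pc
Star 1: M = m − 5 log₁₀ d + 5 = 1.63 − 5·2.1959 + 5 = -4.349
Star 2: M = m − 5 log₁₀ d + 5 = 16.42 − 5·1.2945 + 5 = 14.948
ΔM = M_1 − M_2 = -4.349 − (14.948) = -19.297; smaller M is more luminous → Star 1.
L ratio = 10^(0.4 |ΔM|) = 10^7.719 = 5.233×10^7

Star 1 is more luminous, by a factor of 5.23×10^7.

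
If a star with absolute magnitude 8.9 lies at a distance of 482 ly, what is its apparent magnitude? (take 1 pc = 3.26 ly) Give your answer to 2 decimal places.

m ≈ 14.75

d = 482 ly / 3.26 = 147.9 pc
m = M + 5 log₁₀ d − 5 = 8.9 + 5·2.1698 − 5 = 14.749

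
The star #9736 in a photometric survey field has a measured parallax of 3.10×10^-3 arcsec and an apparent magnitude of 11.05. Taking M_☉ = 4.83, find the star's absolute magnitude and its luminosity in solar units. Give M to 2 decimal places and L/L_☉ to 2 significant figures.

d = 1/p = 1/3.10×10^-3″ = 322.6 pc
M = m − 5 log₁₀ d + 5 = 11.05 − 5·2.5086 + 5 = 3.507
M − M_☉ = 3.507 − 4.83 = -1.323
L/L_☉ = 10^(−0.4 × -1.323) = 3.383

M ≈ 3.51; L/L_☉ ≈ 3.4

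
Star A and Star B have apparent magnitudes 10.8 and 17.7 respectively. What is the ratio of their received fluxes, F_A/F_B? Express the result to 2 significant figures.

Δm = 10.8 − (17.7) = -6.9
Flux ratio = 10^(−0.4 Δm) = 10^(−0.4 × -6.9) = 10^2.760 = 575.4

F_A/F_B ≈ 580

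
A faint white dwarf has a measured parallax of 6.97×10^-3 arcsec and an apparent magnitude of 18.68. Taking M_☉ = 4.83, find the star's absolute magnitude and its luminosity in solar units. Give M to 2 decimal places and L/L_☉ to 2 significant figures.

M ≈ 12.90; L/L_☉ ≈ 5.9×10^-4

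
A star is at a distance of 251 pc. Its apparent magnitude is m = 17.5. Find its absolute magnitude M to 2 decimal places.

5 log₁₀(d/10 pc) = 5 log₁₀(251.0) − 5 = 6.998
M = m − 5 log₁₀(d/10) = 17.5 − 6.998 = 10.502

M ≈ 10.50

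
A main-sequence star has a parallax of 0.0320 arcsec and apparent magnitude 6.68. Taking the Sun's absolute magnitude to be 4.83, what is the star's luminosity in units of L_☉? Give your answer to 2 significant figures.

d = 1/p = 1/0.0320″ = 31.25 pc
M = m − 5 log₁₀ d + 5 = 6.68 − 5·1.4949 + 5 = 4.206
M − M_☉ = 4.206 − 4.83 = -0.624
L/L_☉ = 10^(−0.4 × -0.624) = 1.777

L/L_☉ ≈ 1.8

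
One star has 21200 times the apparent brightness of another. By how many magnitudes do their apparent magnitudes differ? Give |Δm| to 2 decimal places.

Pogson: Δm = −2.5 log₁₀(ratio) = −2.5 log₁₀(21200) = −2.5 × 4.3263 = -10.816

|Δm| ≈ 10.82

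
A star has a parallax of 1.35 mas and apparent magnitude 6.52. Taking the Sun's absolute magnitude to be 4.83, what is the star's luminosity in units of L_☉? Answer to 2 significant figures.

d = 1/p = 1000/1.35 mas = 740.7 pc
M = m − 5 log₁₀ d + 5 = 6.52 − 5·2.8697 + 5 = -2.828
M − M_☉ = -2.828 − 4.83 = -7.658
L/L_☉ = 10^(−0.4 × -7.658) = 1157

L/L_☉ ≈ 1200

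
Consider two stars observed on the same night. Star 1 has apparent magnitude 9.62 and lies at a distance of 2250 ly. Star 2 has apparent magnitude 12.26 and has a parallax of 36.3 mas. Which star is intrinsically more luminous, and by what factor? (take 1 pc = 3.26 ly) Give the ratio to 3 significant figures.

Star 1: d = 2250 ly / 3.26 = 690.2 pc
Star 1: M = m − 5 log₁₀ d + 5 = 9.62 − 5·2.8390 + 5 = 0.425
Star 2: p = 36.3 mas = 0.0363″ → d = 1/p = 27.55 pc
Star 2: M = m − 5 log₁₀ d + 5 = 12.26 − 5·1.4401 + 5 = 10.060
ΔM = M_1 − M_2 = 0.425 − (10.060) = -9.634; smaller M is more luminous → Star 1.
L ratio = 10^(0.4 |ΔM|) = 10^3.854 = 7141

Star 1 is more luminous, by a factor of 7140.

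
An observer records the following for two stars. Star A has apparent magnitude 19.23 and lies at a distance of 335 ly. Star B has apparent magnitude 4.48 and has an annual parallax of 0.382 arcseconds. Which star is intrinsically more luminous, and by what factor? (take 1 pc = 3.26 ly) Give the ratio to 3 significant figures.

Star B is more luminous, by a factor of 515.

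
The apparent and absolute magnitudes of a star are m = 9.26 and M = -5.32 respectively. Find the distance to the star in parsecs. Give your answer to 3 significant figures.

Distance modulus: m − M = 9.26 − (-5.32) = 14.580
m − M = 5 log₁₀ d − 5
log₁₀ d = (m − M)/5 + 1 = 3.9160
d = 10^3.9160 = 8241 pc

d ≈ 8240 pc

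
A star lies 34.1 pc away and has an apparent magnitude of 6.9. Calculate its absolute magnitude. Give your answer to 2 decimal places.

M ≈ 4.24

5 log₁₀(d/10 pc) = 5 log₁₀(34.10) − 5 = 2.664
M = m − 5 log₁₀(d/10) = 6.9 − 2.664 = 4.236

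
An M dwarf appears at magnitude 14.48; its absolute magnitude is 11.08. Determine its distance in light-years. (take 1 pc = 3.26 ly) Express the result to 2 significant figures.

d ≈ 160 ly

μ = m − M = 3.400
m − M = 5 log₁₀ d − 5
log₁₀ d = (m − M)/5 + 1 = 1.6800
d = 10^1.6800 = 47.86 pc
= 156.0 ly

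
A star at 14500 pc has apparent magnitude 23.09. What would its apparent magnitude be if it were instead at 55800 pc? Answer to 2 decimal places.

m ≈ 26.02

Flux ∝ 1/d², so Δm = 5 log₁₀(d₂/d₁) = 5 log₁₀(55800/14500) = 2.926
m₂ = m₁ + Δm = 23.09 + (2.926) = 26.016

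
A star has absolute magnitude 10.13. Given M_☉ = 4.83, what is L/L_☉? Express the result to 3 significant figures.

L/L_☉ ≈ 7.59×10^-3

M − M_☉ = 10.13 − 4.83 = 5.300
L/L_☉ = 10^(−0.4 (M − M_☉)) = 10^-2.120 = 7.586×10^-3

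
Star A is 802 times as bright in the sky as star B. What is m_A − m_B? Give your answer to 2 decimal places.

m_A − m_B ≈ -7.26

Pogson: Δm = −2.5 log₁₀(ratio) = −2.5 log₁₀(802) = −2.5 × 2.9042 = -7.260
Star A is brighter, so it has the smaller magnitude: the difference is negative.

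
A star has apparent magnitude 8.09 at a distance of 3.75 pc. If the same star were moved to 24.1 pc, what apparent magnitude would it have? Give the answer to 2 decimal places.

m ≈ 12.13

Flux ∝ 1/d², so Δm = 5 log₁₀(d₂/d₁) = 5 log₁₀(24.1/3.75) = 4.040
m₂ = m₁ + Δm = 8.09 + (4.040) = 12.130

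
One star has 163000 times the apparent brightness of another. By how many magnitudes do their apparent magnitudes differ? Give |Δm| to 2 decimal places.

|Δm| ≈ 13.03

Pogson: Δm = −2.5 log₁₀(ratio) = −2.5 log₁₀(163000) = −2.5 × 5.2122 = -13.030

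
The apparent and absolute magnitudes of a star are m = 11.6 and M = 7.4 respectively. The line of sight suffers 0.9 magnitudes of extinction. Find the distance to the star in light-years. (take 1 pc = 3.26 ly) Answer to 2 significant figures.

m − M = 5 log₁₀(d/10 pc) + A  ⇒  11.6 − (7.4) − 0.9 = 5 log₁₀(d/10)
3.300 = 5 log₁₀(d/10)
log₁₀ d = (m − M − A)/5 + 1 = 1.6600
d = 10^1.6600 = 45.71 pc
= 149.0 ly

d ≈ 150 ly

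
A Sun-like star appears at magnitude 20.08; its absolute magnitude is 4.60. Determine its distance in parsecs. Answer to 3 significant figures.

d ≈ 12500 pc

μ = m − M = 15.480
m − M = 5 log₁₀ d − 5
log₁₀ d = (m − M)/5 + 1 = 4.0960
d = 10^4.0960 = 12470 pc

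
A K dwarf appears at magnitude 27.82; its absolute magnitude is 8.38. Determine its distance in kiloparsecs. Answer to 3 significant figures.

d ≈ 77.3 kpc

Distance modulus: m − M = 27.82 − (8.38) = 19.440
m − M = 5 log₁₀ d − 5
log₁₀ d = (m − M)/5 + 1 = 4.8880
d = 10^4.8880 = 77270 pc
= 77.27 kpc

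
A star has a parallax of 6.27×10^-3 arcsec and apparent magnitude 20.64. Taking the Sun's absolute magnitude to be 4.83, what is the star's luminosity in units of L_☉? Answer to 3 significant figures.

d = 1/p = 1/6.27×10^-3″ = 159.5 pc
M = m − 5 log₁₀ d + 5 = 20.64 − 5·2.2027 + 5 = 14.626
M − M_☉ = 14.626 − 4.83 = 9.796
L/L_☉ = 10^(−0.4 × 9.796) = 1.206×10^-4

L/L_☉ ≈ 1.21×10^-4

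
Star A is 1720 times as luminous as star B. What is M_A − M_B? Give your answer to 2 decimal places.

M_A − M_B ≈ -8.09

Pogson: ΔM = −2.5 log₁₀(ratio) = −2.5 log₁₀(1720) = −2.5 × 3.2355 = -8.089
Star A is brighter, so it has the smaller magnitude: the difference is negative.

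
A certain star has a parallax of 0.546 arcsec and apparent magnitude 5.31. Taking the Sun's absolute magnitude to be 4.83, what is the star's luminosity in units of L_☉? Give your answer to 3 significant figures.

d = 1/p = 1/0.546″ = 1.832 pc
M = m − 5 log₁₀ d + 5 = 5.31 − 5·0.2628 + 5 = 8.996
M − M_☉ = 8.996 − 4.83 = 4.166
L/L_☉ = 10^(−0.4 × 4.166) = 0.02156

L/L_☉ ≈ 0.0216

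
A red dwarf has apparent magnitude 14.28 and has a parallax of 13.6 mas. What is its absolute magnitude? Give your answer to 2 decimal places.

p = 13.6 mas = 0.0136″ → d = 1/p = 73.53 pc
5 log₁₀(d/10 pc) = 5 log₁₀(73.53) − 5 = 4.332
M = m − 5 log₁₀(d/10) = 14.28 − 4.332 = 9.948

M ≈ 9.95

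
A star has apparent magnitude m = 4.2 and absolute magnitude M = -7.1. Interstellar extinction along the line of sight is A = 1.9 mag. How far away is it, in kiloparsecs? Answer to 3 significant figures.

m − M = 5 log₁₀(d/10 pc) + A  ⇒  4.2 − (-7.1) − 1.9 = 5 log₁₀(d/10)
9.400 = 5 log₁₀(d/10)
log₁₀ d = (m − M − A)/5 + 1 = 2.8800
d = 10^2.8800 = 758.6 pc
= 0.7586 kpc

d ≈ 0.759 kpc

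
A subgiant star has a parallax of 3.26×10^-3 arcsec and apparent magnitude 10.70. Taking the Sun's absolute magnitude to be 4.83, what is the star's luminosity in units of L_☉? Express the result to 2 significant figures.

L/L_☉ ≈ 4.2

d = 1/p = 1/3.26×10^-3″ = 306.7 pc
M = m − 5 log₁₀ d + 5 = 10.70 − 5·2.4868 + 5 = 3.266
M − M_☉ = 3.266 − 4.83 = -1.564
L/L_☉ = 10^(−0.4 × -1.564) = 4.222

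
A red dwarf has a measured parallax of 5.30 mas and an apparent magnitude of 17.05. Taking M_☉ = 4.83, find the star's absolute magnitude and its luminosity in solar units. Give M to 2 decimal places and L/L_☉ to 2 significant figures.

M ≈ 10.67; L/L_☉ ≈ 4.6×10^-3

d = 1/p = 1000/5.30 mas = 188.7 pc
M = m − 5 log₁₀ d + 5 = 17.05 − 5·2.2757 + 5 = 10.671
M − M_☉ = 10.671 − 4.83 = 5.841
L/L_☉ = 10^(−0.4 × 5.841) = 4.607×10^-3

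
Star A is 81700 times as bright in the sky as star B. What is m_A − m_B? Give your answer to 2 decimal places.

m_A − m_B ≈ -12.28

Pogson: Δm = −2.5 log₁₀(ratio) = −2.5 log₁₀(81700) = −2.5 × 4.9122 = -12.281
Star A is brighter, so it has the smaller magnitude: the difference is negative.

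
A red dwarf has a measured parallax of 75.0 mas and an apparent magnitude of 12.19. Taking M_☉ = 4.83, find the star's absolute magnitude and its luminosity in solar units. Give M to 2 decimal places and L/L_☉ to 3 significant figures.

M ≈ 11.57; L/L_☉ ≈ 2.02×10^-3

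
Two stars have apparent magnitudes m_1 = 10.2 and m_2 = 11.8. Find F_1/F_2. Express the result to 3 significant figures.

Magnitude difference = -1.6
Flux ratio = 10^(−0.4 Δm) = 10^(−0.4 × -1.6) = 10^0.640 = 4.365

F_1/F_2 ≈ 4.37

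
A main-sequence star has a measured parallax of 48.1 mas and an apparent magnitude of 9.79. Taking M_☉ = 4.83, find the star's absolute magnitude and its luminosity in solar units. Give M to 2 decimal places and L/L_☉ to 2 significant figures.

d = 1/p = 1000/48.1 mas = 20.79 pc
M = m − 5 log₁₀ d + 5 = 9.79 − 5·1.3179 + 5 = 8.201
M − M_☉ = 8.201 − 4.83 = 3.371
L/L_☉ = 10^(−0.4 × 3.371) = 0.04484

M ≈ 8.20; L/L_☉ ≈ 0.045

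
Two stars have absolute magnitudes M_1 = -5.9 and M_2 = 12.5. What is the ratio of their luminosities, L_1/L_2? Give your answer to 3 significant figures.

L_1/L_2 ≈ 2.29×10^7

ΔM = M_1 − M_2 = -18.4
L_1/L_2 = 10^(−0.4 ΔM) = 10^7.360 = 2.291×10^7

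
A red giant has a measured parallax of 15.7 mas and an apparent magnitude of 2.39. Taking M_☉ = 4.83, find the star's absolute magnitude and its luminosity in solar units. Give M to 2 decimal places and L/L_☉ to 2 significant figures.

d = 1/p = 1000/15.7 mas = 63.69 pc
M = m − 5 log₁₀ d + 5 = 2.39 − 5·1.8041 + 5 = -1.631
M − M_☉ = -1.631 − 4.83 = -6.461
L/L_☉ = 10^(−0.4 × -6.461) = 383.9

M ≈ -1.63; L/L_☉ ≈ 380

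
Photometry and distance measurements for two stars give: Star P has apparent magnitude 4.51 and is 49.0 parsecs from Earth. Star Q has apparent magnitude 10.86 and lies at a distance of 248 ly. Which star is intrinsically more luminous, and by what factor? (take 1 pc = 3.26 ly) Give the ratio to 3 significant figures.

Star P: M = m − 5 log₁₀ d + 5 = 4.51 − 5·1.6902 + 5 = 1.059
Star Q: d = 248 ly / 3.26 = 76.07 pc
Star Q: M = m − 5 log₁₀ d + 5 = 10.86 − 5·1.8812 + 5 = 6.454
ΔM = M_P − M_Q = 1.059 − (6.454) = -5.395; smaller M is more luminous → Star P.
L ratio = 10^(0.4 |ΔM|) = 10^2.158 = 143.9

Star P is more luminous, by a factor of 144.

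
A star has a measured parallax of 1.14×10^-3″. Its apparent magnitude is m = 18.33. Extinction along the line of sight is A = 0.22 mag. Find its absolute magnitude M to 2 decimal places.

M ≈ 8.39

d = 1/p = 1/1.14×10^-3″ = 877.2 pc
5 log₁₀(d/10 pc) = 5 log₁₀(877.2) − 5 = 9.715
M = m − 5 log₁₀(d/10) − A = 18.33 − 9.715 − 0.22 = 8.395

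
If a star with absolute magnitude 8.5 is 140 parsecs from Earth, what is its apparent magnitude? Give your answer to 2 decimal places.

m = M + 5 log₁₀ d − 5 = 8.5 + 5·2.1461 − 5 = 14.231

m ≈ 14.23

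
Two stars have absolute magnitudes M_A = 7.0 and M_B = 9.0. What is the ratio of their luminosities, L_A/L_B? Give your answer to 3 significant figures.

L_A/L_B ≈ 6.31

ΔM = M_A − M_B = -2.0
L_A/L_B = 10^(−0.4 ΔM) = 10^0.800 = 6.310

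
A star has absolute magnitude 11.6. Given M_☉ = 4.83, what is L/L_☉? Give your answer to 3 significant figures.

M − M_☉ = 11.6 − 4.83 = 6.770
L/L_☉ = 10^(−0.4 (M − M_☉)) = 10^-2.708 = 1.959×10^-3

L/L_☉ ≈ 1.96×10^-3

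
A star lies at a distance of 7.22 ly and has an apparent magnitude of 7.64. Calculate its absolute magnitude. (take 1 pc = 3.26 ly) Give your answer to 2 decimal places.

d = 7.22 ly / 3.26 = 2.215 pc
5 log₁₀(d/10 pc) = 5 log₁₀(2.215) − 5 = -3.273
M = m − 5 log₁₀(d/10) = 7.64 + 3.273 = 10.913

M ≈ 10.91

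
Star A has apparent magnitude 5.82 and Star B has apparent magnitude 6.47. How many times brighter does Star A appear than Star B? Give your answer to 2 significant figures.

1.8

Δm = 5.82 − (6.47) = -0.65
Flux ratio = 10^(−0.4 Δm) = 10^(−0.4 × -0.65) = 10^0.260 = 1.820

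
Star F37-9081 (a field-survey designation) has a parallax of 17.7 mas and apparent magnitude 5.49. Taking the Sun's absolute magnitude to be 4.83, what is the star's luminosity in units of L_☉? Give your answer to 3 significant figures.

d = 1/p = 1000/17.7 mas = 56.50 pc
M = m − 5 log₁₀ d + 5 = 5.49 − 5·1.7520 + 5 = 1.730
M − M_☉ = 1.730 − 4.83 = -3.100
L/L_☉ = 10^(−0.4 × -3.100) = 17.38

L/L_☉ ≈ 17.4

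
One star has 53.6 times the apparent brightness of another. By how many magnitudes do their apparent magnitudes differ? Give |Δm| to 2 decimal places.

Pogson: Δm = −2.5 log₁₀(ratio) = −2.5 log₁₀(53.6) = −2.5 × 1.7292 = -4.323

|Δm| ≈ 4.32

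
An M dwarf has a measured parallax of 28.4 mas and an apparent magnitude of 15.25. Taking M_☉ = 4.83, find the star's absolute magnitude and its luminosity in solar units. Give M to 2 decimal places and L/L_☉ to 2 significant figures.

d = 1/p = 1000/28.4 mas = 35.21 pc
M = m − 5 log₁₀ d + 5 = 15.25 − 5·1.5467 + 5 = 12.517
M − M_☉ = 12.517 − 4.83 = 7.687
L/L_☉ = 10^(−0.4 × 7.687) = 8.421×10^-4

M ≈ 12.52; L/L_☉ ≈ 8.4×10^-4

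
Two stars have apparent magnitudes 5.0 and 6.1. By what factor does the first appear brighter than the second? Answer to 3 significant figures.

2.75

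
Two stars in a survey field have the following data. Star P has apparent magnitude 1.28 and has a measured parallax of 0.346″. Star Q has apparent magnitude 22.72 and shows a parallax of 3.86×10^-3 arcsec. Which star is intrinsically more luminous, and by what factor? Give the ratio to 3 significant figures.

Star P is more luminous, by a factor of 46900.

Star P: d = 1/p = 1/0.346″ = 2.890 pc
Star P: M = m − 5 log₁₀ d + 5 = 1.28 − 5·0.4609 + 5 = 3.975
Star Q: d = 1/p = 1/3.86×10^-3″ = 259.1 pc
Star Q: M = m − 5 log₁₀ d + 5 = 22.72 − 5·2.4134 + 5 = 15.653
ΔM = M_P − M_Q = 3.975 − (15.653) = -11.678; smaller M is more luminous → Star P.
L ratio = 10^(0.4 |ΔM|) = 10^4.671 = 46880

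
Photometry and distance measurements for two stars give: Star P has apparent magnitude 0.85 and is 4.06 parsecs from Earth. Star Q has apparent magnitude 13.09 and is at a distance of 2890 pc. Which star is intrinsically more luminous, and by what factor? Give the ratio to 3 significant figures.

Star P: M = m − 5 log₁₀ d + 5 = 0.85 − 5·0.6085 + 5 = 2.807
Star Q: M = m − 5 log₁₀ d + 5 = 13.09 − 5·3.4609 + 5 = 0.786
ΔM = M_P − M_Q = 2.807 − (0.786) = 2.022; smaller M is more luminous → Star Q.
L ratio = 10^(0.4 |ΔM|) = 10^0.809 = 6.438

Star Q is more luminous, by a factor of 6.44.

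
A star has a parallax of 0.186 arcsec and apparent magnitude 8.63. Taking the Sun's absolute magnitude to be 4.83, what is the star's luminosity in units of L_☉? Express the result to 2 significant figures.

d = 1/p = 1/0.186″ = 5.376 pc
M = m − 5 log₁₀ d + 5 = 8.63 − 5·0.7305 + 5 = 9.978
M − M_☉ = 9.978 − 4.83 = 5.148
L/L_☉ = 10^(−0.4 × 5.148) = 8.729×10^-3

L/L_☉ ≈ 8.7×10^-3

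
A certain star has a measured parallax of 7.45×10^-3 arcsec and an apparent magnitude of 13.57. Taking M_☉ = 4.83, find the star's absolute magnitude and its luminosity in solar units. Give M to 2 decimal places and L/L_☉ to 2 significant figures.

d = 1/p = 1/7.45×10^-3″ = 134.2 pc
M = m − 5 log₁₀ d + 5 = 13.57 − 5·2.1278 + 5 = 7.931
M − M_☉ = 7.931 − 4.83 = 3.101
L/L_☉ = 10^(−0.4 × 3.101) = 0.05750

M ≈ 7.93; L/L_☉ ≈ 0.058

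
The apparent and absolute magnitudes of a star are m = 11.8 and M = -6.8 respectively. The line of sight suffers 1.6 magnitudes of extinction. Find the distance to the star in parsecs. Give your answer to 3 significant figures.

m − M = 5 log₁₀(d/10 pc) + A  ⇒  11.8 − (-6.8) − 1.6 = 5 log₁₀(d/10)
17.000 = 5 log₁₀(d/10)
log₁₀ d = (m − M − A)/5 + 1 = 4.4000
d = 10^4.4000 = 25120 pc

d ≈ 25100 pc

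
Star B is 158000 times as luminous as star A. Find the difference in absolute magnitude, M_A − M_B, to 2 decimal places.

Pogson: ΔM = −2.5 log₁₀(ratio) = −2.5 log₁₀(158000) = −2.5 × 5.1987 = -12.997
Star B is brighter so has the smaller magnitude: M_A − M_B is positive.

M_A − M_B ≈ 13.00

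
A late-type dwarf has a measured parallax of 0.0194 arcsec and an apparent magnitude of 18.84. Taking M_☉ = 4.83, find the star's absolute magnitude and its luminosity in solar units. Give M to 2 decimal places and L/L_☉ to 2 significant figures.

M ≈ 15.28; L/L_☉ ≈ 6.6×10^-5

d = 1/p = 1/0.0194″ = 51.55 pc
M = m − 5 log₁₀ d + 5 = 18.84 − 5·1.7122 + 5 = 15.279
M − M_☉ = 15.279 − 4.83 = 10.449
L/L_☉ = 10^(−0.4 × 10.449) = 6.613×10^-5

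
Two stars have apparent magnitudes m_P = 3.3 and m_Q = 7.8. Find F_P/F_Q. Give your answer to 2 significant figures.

Δm = 3.3 − (7.8) = -4.5
Flux ratio = 10^(−0.4 Δm) = 10^(−0.4 × -4.5) = 10^1.800 = 63.10

F_P/F_Q ≈ 63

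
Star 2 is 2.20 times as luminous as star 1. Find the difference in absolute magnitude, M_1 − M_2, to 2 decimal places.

M_1 − M_2 ≈ 0.86

Pogson: ΔM = −2.5 log₁₀(ratio) = −2.5 log₁₀(2.20) = −2.5 × 0.3424 = -0.856
Star 2 is brighter so has the smaller magnitude: M_1 − M_2 is positive.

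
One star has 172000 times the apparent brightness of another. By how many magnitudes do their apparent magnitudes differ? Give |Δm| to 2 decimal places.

Pogson: Δm = −2.5 log₁₀(ratio) = −2.5 log₁₀(172000) = −2.5 × 5.2355 = -13.089

|Δm| ≈ 13.09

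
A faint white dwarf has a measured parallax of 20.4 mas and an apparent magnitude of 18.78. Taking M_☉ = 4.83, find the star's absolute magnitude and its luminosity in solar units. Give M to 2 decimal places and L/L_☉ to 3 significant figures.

d = 1/p = 1000/20.4 mas = 49.02 pc
M = m − 5 log₁₀ d + 5 = 18.78 − 5·1.6904 + 5 = 15.328
M − M_☉ = 15.328 − 4.83 = 10.498
L/L_☉ = 10^(−0.4 × 10.498) = 6.320×10^-5

M ≈ 15.33; L/L_☉ ≈ 6.32×10^-5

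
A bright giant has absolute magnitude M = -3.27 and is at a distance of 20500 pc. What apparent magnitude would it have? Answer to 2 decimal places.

m ≈ 13.29

m = M + 5 log₁₀ d − 5 = -3.27 + 5·4.3118 − 5 = 13.289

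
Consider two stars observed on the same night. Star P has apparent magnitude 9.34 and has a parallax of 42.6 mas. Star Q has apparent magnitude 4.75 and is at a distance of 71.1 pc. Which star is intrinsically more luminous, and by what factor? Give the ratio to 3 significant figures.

Star Q is more luminous, by a factor of 629.

Star P: p = 42.6 mas = 0.0426″ → d = 1/p = 23.47 pc
Star P: M = m − 5 log₁₀ d + 5 = 9.34 − 5·1.3706 + 5 = 7.487
Star Q: M = m − 5 log₁₀ d + 5 = 4.75 − 5·1.8519 + 5 = 0.491
ΔM = M_P − M_Q = 7.487 − (0.491) = 6.996; smaller M is more luminous → Star Q.
L ratio = 10^(0.4 |ΔM|) = 10^2.799 = 628.9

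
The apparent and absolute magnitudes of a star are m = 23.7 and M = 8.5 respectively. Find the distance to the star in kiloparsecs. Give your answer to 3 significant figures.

d ≈ 11.0 kpc

μ = m − M = 15.200
m − M = 5 log₁₀ d − 5
log₁₀ d = (m − M)/5 + 1 = 4.0400
d = 10^4.0400 = 10960 pc
= 10.96 kpc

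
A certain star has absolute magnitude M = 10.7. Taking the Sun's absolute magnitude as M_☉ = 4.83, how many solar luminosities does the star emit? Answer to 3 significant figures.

L/L_☉ ≈ 4.49×10^-3

M − M_☉ = 10.7 − 4.83 = 5.870
L/L_☉ = 10^(−0.4 (M − M_☉)) = 10^-2.348 = 4.487×10^-3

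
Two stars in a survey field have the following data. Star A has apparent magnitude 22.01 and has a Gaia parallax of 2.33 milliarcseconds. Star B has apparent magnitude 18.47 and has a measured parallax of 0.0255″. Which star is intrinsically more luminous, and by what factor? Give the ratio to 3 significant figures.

Star A: p = 2.33 mas = 2.33×10^-3″ → d = 1/p = 429.2 pc
Star A: M = m − 5 log₁₀ d + 5 = 22.01 − 5·2.6326 + 5 = 13.847
Star B: d = 1/p = 1/0.0255″ = 39.22 pc
Star B: M = m − 5 log₁₀ d + 5 = 18.47 − 5·1.5935 + 5 = 15.503
ΔM = M_A − M_B = 13.847 − (15.503) = -1.656; smaller M is more luminous → Star A.
L ratio = 10^(0.4 |ΔM|) = 10^0.662 = 4.596

Star A is more luminous, by a factor of 4.60.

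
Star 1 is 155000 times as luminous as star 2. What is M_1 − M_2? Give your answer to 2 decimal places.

M_1 − M_2 ≈ -12.98

Pogson: ΔM = −2.5 log₁₀(ratio) = −2.5 log₁₀(155000) = −2.5 × 5.1903 = -12.976
Star 1 is brighter, so it has the smaller magnitude: the difference is negative.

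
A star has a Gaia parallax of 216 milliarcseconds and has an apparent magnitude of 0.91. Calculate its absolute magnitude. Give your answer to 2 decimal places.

p = 216 mas = 0.216″ → d = 1/p = 4.630 pc
5 log₁₀(d/10 pc) = 5 log₁₀(4.630) − 5 = -1.672
M = m − 5 log₁₀(d/10) = 0.91 + 1.672 = 2.582

M ≈ 2.58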